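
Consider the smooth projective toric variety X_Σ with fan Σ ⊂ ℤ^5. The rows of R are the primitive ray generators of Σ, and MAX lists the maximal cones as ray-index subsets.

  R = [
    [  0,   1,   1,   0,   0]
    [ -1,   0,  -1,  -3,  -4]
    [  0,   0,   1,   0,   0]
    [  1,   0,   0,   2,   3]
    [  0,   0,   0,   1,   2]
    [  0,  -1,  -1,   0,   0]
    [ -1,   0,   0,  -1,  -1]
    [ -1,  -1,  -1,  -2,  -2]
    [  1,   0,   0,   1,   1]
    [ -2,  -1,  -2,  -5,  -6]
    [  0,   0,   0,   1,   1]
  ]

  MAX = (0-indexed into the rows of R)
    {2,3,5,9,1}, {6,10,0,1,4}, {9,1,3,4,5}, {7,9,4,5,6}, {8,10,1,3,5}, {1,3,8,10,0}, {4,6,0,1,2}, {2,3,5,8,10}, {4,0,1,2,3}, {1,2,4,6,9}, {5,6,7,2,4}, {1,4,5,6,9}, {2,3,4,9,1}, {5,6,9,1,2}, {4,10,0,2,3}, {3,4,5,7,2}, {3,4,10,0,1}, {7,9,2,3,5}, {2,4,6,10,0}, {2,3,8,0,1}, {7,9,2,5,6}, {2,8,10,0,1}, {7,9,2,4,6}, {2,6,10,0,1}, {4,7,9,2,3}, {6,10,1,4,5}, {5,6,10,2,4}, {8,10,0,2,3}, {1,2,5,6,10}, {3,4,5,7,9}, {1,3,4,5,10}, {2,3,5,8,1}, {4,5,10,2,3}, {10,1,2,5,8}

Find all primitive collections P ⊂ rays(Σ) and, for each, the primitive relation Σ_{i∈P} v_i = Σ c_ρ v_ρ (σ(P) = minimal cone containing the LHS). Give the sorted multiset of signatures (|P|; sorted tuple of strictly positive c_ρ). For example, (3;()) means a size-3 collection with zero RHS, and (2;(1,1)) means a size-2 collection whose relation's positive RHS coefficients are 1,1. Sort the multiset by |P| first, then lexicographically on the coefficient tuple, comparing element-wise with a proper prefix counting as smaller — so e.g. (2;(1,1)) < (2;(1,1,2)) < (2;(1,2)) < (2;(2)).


15 minimal non-faces of Δ(Σ) (on 11 rays):

  P={0,5}:  v_{0} + v_{5} = 0  ⇒ sig = (2;())
  P={6,8}:  v_{6} + v_{8} = 0  ⇒ sig = (2;())
  P={1,7}:  v_{1} + v_{7} = v_{9}  ⇒ sig = (2;(1))
  P={3,6}:  v_{3} + v_{6} = v_{4}  ⇒ sig = (2;(1))
  P={4,8}:  v_{4} + v_{8} = v_{3}  ⇒ sig = (2;(1))
  P={7,10}:  v_{7} + v_{10} = v_{5} + v_{6}  ⇒ sig = (2;(1,1))
  P={0,7}:  v_{0} + v_{7} = v_{1} + v_{2} + v_{4}  ⇒ sig = (2;(1,1,1))
  P={9,10}:  v_{9} + v_{10} = v_{1} + v_{5} + v_{6}  ⇒ sig = (2;(1,1,1))
  P={7,8}:  v_{7} + v_{8} = v_{1} + v_{2} + v_{3} + v_{5}  ⇒ sig = (2;(1,1,1,1))
  P={8,9}:  v_{8} + v_{9} = 2·v_{1} + v_{2} + v_{3} + v_{5}  ⇒ sig = (2;(1,1,1,2))
  P={0,9}:  v_{0} + v_{9} = 2·v_{1} + v_{2} + v_{4}  ⇒ sig = (2;(1,1,2))
  P={1,2,3,10}:  v_{1} + v_{2} + v_{3} + v_{10} = 0  ⇒ sig = (4;())
  P={1,2,4,5}:  v_{1} + v_{2} + v_{4} + v_{5} = v_{7}  ⇒ sig = (4;(1))
  P={1,2,4,10}:  v_{1} + v_{2} + v_{4} + v_{10} = v_{6}  ⇒ sig = (4;(1))
  P={2,4,5,9}:  v_{2} + v_{4} + v_{5} + v_{9} = 2·v_{7}  ⇒ sig = (4;(2))

Sorted signature multiset PRS(X):
{ (2;()) ×2,  (2;(1)) ×3,  (2;(1,1)),  (2;(1,1,1)) ×2,  (2;(1,1,1,1)),  (2;(1,1,1,2)),  (2;(1,1,2)),  (4;()),  (4;(1)) ×2,  (4;(2)) }


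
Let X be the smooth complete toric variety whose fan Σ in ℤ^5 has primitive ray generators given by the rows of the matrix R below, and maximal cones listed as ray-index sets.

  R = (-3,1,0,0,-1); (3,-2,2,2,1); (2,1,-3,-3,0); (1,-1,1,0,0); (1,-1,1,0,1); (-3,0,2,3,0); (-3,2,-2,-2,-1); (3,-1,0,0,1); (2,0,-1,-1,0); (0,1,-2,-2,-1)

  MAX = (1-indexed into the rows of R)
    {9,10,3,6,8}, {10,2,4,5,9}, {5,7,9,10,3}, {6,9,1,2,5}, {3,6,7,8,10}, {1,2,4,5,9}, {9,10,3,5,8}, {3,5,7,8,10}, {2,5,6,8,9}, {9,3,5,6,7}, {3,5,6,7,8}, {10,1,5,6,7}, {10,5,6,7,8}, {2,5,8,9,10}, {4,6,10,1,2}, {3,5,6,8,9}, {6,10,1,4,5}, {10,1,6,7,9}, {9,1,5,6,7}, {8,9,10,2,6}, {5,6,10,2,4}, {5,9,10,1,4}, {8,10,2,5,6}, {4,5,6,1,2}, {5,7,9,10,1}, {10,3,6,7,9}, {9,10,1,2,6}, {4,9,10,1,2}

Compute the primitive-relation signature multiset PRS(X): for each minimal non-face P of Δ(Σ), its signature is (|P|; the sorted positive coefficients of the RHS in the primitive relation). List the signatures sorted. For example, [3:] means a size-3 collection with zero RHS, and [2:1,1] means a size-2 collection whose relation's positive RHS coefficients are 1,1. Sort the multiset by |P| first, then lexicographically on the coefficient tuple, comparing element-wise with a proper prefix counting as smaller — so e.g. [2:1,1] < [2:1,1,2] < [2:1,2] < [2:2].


The 12 primitive collections of Σ (r=10, n=5):

  P = {1,8}:  v_{1} + v_{8} = 0 ; sig = [2:]
  P = {2,7}:  v_{2} + v_{7} = 0 ; sig = [2:]
  P = {1,3}:  v_{1} + v_{3} = v_{7} + v_{9} ; sig = [2:1,1]
  P = {2,3}:  v_{2} + v_{3} = v_{8} + v_{9} ; sig = [2:1,1]
  P = {3,4}:  v_{3} + v_{4} = v_{5} + v_{9} + v_{10} ; sig = [2:1,1,1]
  P = {4,7}:  v_{4} + v_{7} = v_{1} + v_{5} + v_{10} ; sig = [2:1,1,1]
  P = {4,8}:  v_{4} + v_{8} = v_{2} + v_{5} + v_{10} ; sig = [2:1,1,1]
  P = {7,8,9}:  v_{7} + v_{8} + v_{9} = v_{3} ; sig = [3:1]
  P = {4,6,9}:  v_{4} + v_{6} + v_{9} = v_{1} + v_{2} ; sig = [3:1,1]
  P = {5,6,9,10}:  v_{5} + v_{6} + v_{9} + v_{10} = 0 ; sig = [4:]
  P = {1,2,5,10}:  v_{1} + v_{2} + v_{5} + v_{10} = v_{4} ; sig = [4:1]
  P = {3,5,6,10}:  v_{3} + v_{5} + v_{6} + v_{10} = v_{7} + v_{8} ; sig = [4:1,1]

Hence PRS(X_Σ) =
    |P|=2: 7 collections, coeffs (), (), (1,1), (1,1), (1,1,1), (1,1,1), (1,1,1)
    |P|=3: 2 collections, coeffs (1), (1,1)
    |P|=4: 3 collections, coeffs (), (1), (1,1)


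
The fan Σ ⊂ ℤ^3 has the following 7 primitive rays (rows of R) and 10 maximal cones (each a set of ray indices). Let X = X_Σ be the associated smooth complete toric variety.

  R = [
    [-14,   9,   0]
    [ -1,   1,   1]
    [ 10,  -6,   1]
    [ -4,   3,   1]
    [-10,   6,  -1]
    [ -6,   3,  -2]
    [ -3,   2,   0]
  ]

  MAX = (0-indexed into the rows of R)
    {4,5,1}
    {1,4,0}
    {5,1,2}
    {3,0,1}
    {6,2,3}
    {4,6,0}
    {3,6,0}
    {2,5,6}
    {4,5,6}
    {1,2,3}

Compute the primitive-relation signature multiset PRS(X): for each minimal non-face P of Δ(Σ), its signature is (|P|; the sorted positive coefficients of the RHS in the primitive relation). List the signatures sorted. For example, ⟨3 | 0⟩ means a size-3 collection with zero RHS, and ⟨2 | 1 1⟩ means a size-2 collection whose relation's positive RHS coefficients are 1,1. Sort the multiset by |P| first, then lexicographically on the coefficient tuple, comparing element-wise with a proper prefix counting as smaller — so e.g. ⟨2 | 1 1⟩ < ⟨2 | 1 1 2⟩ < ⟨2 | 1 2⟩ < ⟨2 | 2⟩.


|primitive collections| = 6. Relations:

  {2,4}:  v_{2} + v_{4} = 0 — sig = ⟨2 | 0⟩
  {0,2}:  v_{0} + v_{2} = v_{3} — sig = ⟨2 | 1⟩
  {1,6}:  v_{1} + v_{6} = v_{3} — sig = ⟨2 | 1⟩
  {3,4}:  v_{3} + v_{4} = v_{0} — sig = ⟨2 | 1⟩
  {3,5}:  v_{3} + v_{5} = v_{4} — sig = ⟨2 | 1⟩
  {0,5}:  v_{0} + v_{5} = 2·v_{4} — sig = ⟨2 | 2⟩

Hence PRS(X_Σ) =
[⟨2 | 0⟩, ⟨2 | 1⟩, ⟨2 | 1⟩, ⟨2 | 1⟩, ⟨2 | 1⟩, ⟨2 | 2⟩]


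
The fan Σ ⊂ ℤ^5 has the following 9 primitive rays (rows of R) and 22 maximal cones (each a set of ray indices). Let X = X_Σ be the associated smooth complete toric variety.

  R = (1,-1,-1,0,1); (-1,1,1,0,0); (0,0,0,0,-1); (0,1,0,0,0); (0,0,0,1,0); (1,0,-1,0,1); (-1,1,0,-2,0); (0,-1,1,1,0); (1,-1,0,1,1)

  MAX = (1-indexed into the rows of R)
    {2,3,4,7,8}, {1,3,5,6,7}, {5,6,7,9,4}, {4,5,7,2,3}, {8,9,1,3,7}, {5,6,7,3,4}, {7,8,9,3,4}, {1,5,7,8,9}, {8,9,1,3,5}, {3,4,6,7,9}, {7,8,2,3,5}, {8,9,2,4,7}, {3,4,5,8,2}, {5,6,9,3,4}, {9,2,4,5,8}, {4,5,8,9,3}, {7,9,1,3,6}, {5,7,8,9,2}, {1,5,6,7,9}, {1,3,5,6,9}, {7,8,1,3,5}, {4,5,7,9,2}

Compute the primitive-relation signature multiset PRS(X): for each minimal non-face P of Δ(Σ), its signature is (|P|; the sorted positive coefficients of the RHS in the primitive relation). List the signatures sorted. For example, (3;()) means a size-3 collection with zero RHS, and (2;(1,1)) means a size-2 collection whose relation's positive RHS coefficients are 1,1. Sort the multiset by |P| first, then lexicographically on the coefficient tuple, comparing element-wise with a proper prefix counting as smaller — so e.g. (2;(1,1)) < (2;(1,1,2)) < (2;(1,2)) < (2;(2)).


7 collections generate NE(X_Σ); each relation:

  P={1,4}:  v_{1} + v_{4} = v_{6} — sig = (2;(1))
  P={6,8}:  v_{6} + v_{8} = v_{9} — sig = (2;(1))
  P={1,2}:  v_{1} + v_{2} = v_{5} + v_{7} + v_{9} — sig = (2;(1,1,1))
  P={2,6}:  v_{2} + v_{6} = v_{4} + v_{5} + v_{7} + v_{9} — sig = (2;(1,1,1,1))
  P={2,3,9}:  v_{2} + v_{3} + v_{9} = v_{4} + v_{8} — sig = (3;(1,1))
  P={3,5,7,9}:  v_{3} + v_{5} + v_{7} + v_{9} = 0 — sig = (4;())
  P={4,5,7,8}:  v_{4} + v_{5} + v_{7} + v_{8} = v_{2} — sig = (4;(1))

Hence PRS(X_Σ) =
{ (2;(1)) ×2,  (2;(1,1,1)),  (2;(1,1,1,1)),  (3;(1,1)),  (4;()),  (4;(1)) }


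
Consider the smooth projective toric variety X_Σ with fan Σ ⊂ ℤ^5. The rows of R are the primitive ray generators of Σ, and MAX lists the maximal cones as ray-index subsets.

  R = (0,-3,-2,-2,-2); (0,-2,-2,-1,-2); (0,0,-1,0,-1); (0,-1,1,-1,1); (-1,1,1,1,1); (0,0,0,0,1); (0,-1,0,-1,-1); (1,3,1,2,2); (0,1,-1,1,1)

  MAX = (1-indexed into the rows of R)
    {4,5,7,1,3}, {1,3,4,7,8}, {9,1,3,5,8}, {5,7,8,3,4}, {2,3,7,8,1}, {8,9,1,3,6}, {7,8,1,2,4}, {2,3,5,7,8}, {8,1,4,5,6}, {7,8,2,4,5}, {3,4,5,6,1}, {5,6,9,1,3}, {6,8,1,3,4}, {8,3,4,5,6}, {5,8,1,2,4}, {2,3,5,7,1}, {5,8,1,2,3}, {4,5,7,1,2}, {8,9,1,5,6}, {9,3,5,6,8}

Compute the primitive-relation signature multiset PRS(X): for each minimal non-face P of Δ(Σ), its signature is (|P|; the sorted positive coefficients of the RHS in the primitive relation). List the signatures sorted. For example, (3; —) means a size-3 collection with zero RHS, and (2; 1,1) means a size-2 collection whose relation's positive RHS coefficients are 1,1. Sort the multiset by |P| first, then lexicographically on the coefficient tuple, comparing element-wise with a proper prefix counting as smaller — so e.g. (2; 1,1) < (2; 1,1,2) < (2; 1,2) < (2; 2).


The 9 primitive collections of Σ (r=9, n=5):

  P = {6,7}:  v_{6} + v_{7} = v_{3} + v_{4}  ⇒ sig = (2; 1,1)
  P = {7,9}:  v_{7} + v_{9} = v_{3} + v_{6}  ⇒ sig = (2; 1,1)
  P = {2,6}:  v_{2} + v_{6} = 2·v_{1} + v_{5} + v_{8}  ⇒ sig = (2; 1,1,2)
  P = {2,9}:  v_{2} + v_{9} = 3·v_{1} + v_{3} + 2·v_{5} + 2·v_{8}  ⇒ sig = (2; 1,2,2,3)
  P = {4,9}:  v_{4} + v_{9} = 2·v_{6}  ⇒ sig = (2; 2)
  P = {2,3,4}:  v_{2} + v_{3} + v_{4} = v_{1}  ⇒ sig = (3; 1)
  P = {1,5,7,8}:  v_{1} + v_{5} + v_{7} + v_{8} = 0  ⇒ sig = (4; —)
  P = {1,3,4,5,8}:  v_{1} + v_{3} + v_{4} + v_{5} + v_{8} = v_{6}  ⇒ sig = (5; 1)
  P = {1,3,5,6,8}:  v_{1} + v_{3} + v_{5} + v_{6} + v_{8} = v_{9}  ⇒ sig = (5; 1)

Signatures (|P|; sorted positive RHS coefficients), sorted:
    (2; 1,1)
    (2; 1,1)
    (2; 1,1,2)
    (2; 1,2,2,3)
    (2; 2)
    (3; 1)
    (4; —)
    (5; 1)
    (5; 1)


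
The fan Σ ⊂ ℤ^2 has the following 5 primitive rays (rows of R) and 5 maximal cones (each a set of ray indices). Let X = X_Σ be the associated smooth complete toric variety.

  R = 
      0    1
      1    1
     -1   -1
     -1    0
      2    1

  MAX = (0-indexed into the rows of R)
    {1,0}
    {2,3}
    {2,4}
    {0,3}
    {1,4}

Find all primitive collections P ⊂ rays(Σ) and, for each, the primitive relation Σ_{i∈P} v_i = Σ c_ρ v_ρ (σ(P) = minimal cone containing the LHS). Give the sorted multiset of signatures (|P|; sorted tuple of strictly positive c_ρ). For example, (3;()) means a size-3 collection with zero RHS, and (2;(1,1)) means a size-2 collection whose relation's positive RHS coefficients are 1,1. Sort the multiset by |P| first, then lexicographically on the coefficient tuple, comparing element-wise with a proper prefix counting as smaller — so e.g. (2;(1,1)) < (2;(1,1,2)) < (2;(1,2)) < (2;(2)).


Σ has 5 primitive collections:

  {1,2}:  v_{1} + v_{2} = 0  so sig = (2;())
  {0,2}:  v_{0} + v_{2} = v_{3}  so sig = (2;(1))
  {1,3}:  v_{1} + v_{3} = v_{0}  so sig = (2;(1))
  {3,4}:  v_{3} + v_{4} = v_{1}  so sig = (2;(1))
  {0,4}:  v_{0} + v_{4} = 2·v_{1}  so sig = (2;(2))

Signatures (|P|; sorted positive RHS coefficients), sorted:
[(2;()), (2;(1)), (2;(1)), (2;(1)), (2;(2))]


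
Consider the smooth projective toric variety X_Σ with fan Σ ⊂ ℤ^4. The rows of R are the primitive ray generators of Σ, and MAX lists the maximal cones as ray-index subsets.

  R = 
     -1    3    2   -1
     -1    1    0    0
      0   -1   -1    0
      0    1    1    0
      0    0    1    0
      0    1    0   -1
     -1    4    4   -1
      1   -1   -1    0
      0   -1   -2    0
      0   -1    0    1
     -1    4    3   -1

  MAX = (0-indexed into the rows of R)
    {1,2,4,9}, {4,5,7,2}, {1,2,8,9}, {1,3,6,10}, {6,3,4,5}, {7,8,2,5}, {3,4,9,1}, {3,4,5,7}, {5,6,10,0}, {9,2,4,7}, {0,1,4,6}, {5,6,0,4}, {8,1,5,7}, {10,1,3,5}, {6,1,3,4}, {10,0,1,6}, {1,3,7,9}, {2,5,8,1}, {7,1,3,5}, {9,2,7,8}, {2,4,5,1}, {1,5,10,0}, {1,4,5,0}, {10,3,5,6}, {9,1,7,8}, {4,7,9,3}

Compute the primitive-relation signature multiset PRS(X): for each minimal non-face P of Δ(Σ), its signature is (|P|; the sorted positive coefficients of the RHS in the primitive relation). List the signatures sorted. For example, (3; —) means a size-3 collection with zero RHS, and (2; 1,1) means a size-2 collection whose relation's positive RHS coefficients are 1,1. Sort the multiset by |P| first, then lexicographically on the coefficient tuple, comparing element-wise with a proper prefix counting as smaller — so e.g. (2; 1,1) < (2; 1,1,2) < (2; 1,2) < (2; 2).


22 collections generate NE(X_Σ); each relation:

  • {2,3}:  v_{2} + v_{3} = 0  →  sig = (2; —)
  • {5,9}:  v_{5} + v_{9} = 0  →  sig = (2; —)
  • {0,3}:  v_{0} + v_{3} = v_{10}  →  sig = (2; 1)
  • {2,10}:  v_{2} + v_{10} = v_{0}  →  sig = (2; 1)
  • {4,8}:  v_{4} + v_{8} = v_{2}  →  sig = (2; 1)
  • {4,10}:  v_{4} + v_{10} = v_{6}  →  sig = (2; 1)
  • {6,8}:  v_{6} + v_{8} = v_{0}  →  sig = (2; 1)
  • {0,7}:  v_{0} + v_{7} = v_{3} + v_{5}  →  sig = (2; 1,1)
  • {0,8}:  v_{0} + v_{8} = v_{1} + v_{5}  →  sig = (2; 1,1)
  • {2,6}:  v_{2} + v_{6} = v_{0} + v_{4}  →  sig = (2; 1,1)
  • {3,8}:  v_{3} + v_{8} = v_{1} + v_{7}  →  sig = (2; 1,1)
  • {0,2}:  v_{0} + v_{2} = v_{1} + v_{4} + v_{5}  →  sig = (2; 1,1,1)
  • {0,9}:  v_{0} + v_{9} = v_{1} + v_{3} + v_{4}  →  sig = (2; 1,1,1)
  • {8,10}:  v_{8} + v_{10} = v_{1} + v_{3} + v_{5}  →  sig = (2; 1,1,1)
  • {6,7}:  v_{6} + v_{7} = 2·v_{3} + v_{4} + v_{5}  →  sig = (2; 1,1,2)
  • {9,10}:  v_{9} + v_{10} = v_{1} + 2·v_{3} + v_{4}  →  sig = (2; 1,1,2)
  • {7,10}:  v_{7} + v_{10} = 2·v_{3} + v_{5}  →  sig = (2; 1,2)
  • {6,9}:  v_{6} + v_{9} = v_{1} + 2·v_{3} + 2·v_{4}  →  sig = (2; 1,2,2)
  • {1,4,7}:  v_{1} + v_{4} + v_{7} = 0  →  sig = (3; —)
  • {1,2,7}:  v_{1} + v_{2} + v_{7} = v_{8}  →  sig = (3; 1)
  • {1,5,6}:  v_{1} + v_{5} + v_{6} = 2·v_{0}  →  sig = (3; 2)
  • {1,3,4,5}:  v_{1} + v_{3} + v_{4} + v_{5} = v_{0}  →  sig = (4; 1)

Signatures (|P|; sorted positive RHS coefficients), sorted:
    |P|=2: 18 collections, coeffs (), (), (1), (1), (1), (1), (1), (1,1), (1,1), (1,1), (1,1), (1,1,1), (1,1,1), (1,1,1), (1,1,2), (1,1,2), (1,2), (1,2,2)
    |P|=3: 3 collections, coeffs (), (1), (2)
    |P|=4: 1 collection, coeffs (1)


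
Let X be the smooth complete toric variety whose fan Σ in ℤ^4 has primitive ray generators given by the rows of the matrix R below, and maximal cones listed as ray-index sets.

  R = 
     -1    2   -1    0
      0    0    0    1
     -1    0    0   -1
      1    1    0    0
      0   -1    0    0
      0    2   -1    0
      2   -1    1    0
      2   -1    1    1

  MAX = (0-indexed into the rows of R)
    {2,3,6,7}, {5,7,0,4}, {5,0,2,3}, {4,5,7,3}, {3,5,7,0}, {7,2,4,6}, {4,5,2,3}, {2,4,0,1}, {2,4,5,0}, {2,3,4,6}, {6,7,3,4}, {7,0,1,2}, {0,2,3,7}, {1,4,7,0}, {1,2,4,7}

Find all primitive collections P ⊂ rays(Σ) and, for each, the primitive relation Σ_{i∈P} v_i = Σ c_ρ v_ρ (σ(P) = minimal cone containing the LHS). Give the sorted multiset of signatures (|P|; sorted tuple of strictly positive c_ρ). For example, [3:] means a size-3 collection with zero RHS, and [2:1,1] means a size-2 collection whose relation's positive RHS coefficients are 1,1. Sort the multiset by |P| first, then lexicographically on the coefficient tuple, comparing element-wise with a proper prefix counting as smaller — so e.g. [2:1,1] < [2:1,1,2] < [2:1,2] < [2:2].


9 collections generate NE(X_Σ); each relation:

  P = {0,6}:  v_{0} + v_{6} = v_{3}  →  sig = [2:1]
  P = {1,6}:  v_{1} + v_{6} = v_{7}  →  sig = [2:1]
  P = {1,3}:  v_{1} + v_{3} = v_{0} + v_{7}  →  sig = [2:1,1]
  P = {1,5}:  v_{1} + v_{5} = 2·v_{0} + v_{4} + v_{7}  →  sig = [2:1,1,2]
  P = {5,6}:  v_{5} + v_{6} = 2·v_{3} + v_{4}  →  sig = [2:1,2]
  P = {0,3,4}:  v_{0} + v_{3} + v_{4} = v_{5}  →  sig = [3:1]
  P = {2,5,7}:  v_{2} + v_{5} + v_{7} = v_{3}  →  sig = [3:1]
  P = {0,2,4,7}:  v_{0} + v_{2} + v_{4} + v_{7} = 0  →  sig = [4:]
  P = {2,3,4,7}:  v_{2} + v_{3} + v_{4} + v_{7} = v_{6}  →  sig = [4:1]

Sorted signature multiset PRS(X):
[[2:1], [2:1], [2:1,1], [2:1,1,2], [2:1,2], [3:1], [3:1], [4:], [4:1]]


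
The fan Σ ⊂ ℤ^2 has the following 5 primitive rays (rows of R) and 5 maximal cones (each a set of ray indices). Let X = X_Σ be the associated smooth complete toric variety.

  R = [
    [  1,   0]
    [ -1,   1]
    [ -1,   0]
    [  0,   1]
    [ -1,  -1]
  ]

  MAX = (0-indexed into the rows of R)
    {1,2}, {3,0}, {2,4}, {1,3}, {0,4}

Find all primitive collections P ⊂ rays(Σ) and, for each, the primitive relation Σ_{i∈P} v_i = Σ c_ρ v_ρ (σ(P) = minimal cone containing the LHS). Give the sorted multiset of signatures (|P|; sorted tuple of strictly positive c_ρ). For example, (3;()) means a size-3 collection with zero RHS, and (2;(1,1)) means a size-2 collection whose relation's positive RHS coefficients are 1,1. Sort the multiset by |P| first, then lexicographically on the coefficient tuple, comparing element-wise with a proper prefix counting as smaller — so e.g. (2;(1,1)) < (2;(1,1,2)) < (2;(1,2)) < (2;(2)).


The 5 primitive collections of Σ (r=5, n=2):

  {0,2}:  v_{0} + v_{2} = 0  ⟹  sig = (2;())
  {0,1}:  v_{0} + v_{1} = v_{3}  ⟹  sig = (2;(1))
  {2,3}:  v_{2} + v_{3} = v_{1}  ⟹  sig = (2;(1))
  {3,4}:  v_{3} + v_{4} = v_{2}  ⟹  sig = (2;(1))
  {1,4}:  v_{1} + v_{4} = 2·v_{2}  ⟹  sig = (2;(2))

so the primitive-relation signature multiset is
{ (2;()),  (2;(1)) ×3,  (2;(2)) }


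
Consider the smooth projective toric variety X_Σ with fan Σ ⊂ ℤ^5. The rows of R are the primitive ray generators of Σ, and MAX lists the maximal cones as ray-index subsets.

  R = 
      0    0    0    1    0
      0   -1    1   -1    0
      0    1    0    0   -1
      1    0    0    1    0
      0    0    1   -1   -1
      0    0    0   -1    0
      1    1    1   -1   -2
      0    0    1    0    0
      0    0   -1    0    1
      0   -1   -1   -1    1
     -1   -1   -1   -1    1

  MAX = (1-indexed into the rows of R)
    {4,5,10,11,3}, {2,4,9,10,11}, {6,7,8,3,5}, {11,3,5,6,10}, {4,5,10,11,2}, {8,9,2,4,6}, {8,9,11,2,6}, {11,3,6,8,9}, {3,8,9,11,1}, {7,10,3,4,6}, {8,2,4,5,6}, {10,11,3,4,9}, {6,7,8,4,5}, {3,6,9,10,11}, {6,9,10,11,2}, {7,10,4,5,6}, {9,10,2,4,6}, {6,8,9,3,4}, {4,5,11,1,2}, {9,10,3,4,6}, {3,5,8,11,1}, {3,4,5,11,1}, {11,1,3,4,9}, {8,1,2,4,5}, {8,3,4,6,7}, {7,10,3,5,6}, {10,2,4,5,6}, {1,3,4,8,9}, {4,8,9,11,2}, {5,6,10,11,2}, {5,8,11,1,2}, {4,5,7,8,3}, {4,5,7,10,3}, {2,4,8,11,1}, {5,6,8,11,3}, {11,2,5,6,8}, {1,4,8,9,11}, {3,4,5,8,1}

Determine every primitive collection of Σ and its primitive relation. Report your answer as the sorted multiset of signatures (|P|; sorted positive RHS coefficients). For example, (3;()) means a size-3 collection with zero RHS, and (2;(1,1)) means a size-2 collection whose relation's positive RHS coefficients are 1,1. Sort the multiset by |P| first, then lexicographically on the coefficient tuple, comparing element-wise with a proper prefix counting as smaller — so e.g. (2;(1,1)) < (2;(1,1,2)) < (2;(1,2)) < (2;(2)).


Δ(Σ) — 11 vertices, 14 min non-faces:

  {1,6}:  v_{1} + v_{6} = 0 — sig = (2;())
  {2,3}:  v_{2} + v_{3} = v_{5} — sig = (2;(1))
  {5,9}:  v_{5} + v_{9} = v_{6} — sig = (2;(1))
  {1,10}:  v_{1} + v_{10} = v_{4} + v_{11} — sig = (2;(1,1))
  {8,10}:  v_{8} + v_{10} = v_{2} + v_{9} — sig = (2;(1,1))
  {1,7}:  v_{1} + v_{7} = v_{3} + v_{4} + v_{5} — sig = (2;(1,1,1))
  {7,11}:  v_{7} + v_{11} = v_{3} + v_{5} + v_{10} — sig = (2;(1,1,1))
  {2,7}:  v_{2} + v_{7} = v_{4} + 2·v_{5} + v_{6} — sig = (2;(1,1,2))
  {7,9}:  v_{7} + v_{9} = v_{3} + v_{4} + 2·v_{6} — sig = (2;(1,1,2))
  {4,6,11}:  v_{4} + v_{6} + v_{11} = v_{10} — sig = (3;(1))
  {1,2,9}:  v_{1} + v_{2} + v_{9} = v_{4} + v_{8} + v_{11} — sig = (3;(1,1,1))
  {3,4,8,11}:  v_{3} + v_{4} + v_{8} + v_{11} = 0 — sig = (4;())
  {3,4,5,6}:  v_{3} + v_{4} + v_{5} + v_{6} = v_{7} — sig = (4;(1))
  {4,5,8,11}:  v_{4} + v_{5} + v_{8} + v_{11} = v_{2} — sig = (4;(1))

Hence PRS(X_Σ) =
{ (2;()),  (2;(1)) ×2,  (2;(1,1)) ×2,  (2;(1,1,1)) ×2,  (2;(1,1,2)) ×2,  (3;(1)),  (3;(1,1,1)),  (4;()),  (4;(1)) ×2 }


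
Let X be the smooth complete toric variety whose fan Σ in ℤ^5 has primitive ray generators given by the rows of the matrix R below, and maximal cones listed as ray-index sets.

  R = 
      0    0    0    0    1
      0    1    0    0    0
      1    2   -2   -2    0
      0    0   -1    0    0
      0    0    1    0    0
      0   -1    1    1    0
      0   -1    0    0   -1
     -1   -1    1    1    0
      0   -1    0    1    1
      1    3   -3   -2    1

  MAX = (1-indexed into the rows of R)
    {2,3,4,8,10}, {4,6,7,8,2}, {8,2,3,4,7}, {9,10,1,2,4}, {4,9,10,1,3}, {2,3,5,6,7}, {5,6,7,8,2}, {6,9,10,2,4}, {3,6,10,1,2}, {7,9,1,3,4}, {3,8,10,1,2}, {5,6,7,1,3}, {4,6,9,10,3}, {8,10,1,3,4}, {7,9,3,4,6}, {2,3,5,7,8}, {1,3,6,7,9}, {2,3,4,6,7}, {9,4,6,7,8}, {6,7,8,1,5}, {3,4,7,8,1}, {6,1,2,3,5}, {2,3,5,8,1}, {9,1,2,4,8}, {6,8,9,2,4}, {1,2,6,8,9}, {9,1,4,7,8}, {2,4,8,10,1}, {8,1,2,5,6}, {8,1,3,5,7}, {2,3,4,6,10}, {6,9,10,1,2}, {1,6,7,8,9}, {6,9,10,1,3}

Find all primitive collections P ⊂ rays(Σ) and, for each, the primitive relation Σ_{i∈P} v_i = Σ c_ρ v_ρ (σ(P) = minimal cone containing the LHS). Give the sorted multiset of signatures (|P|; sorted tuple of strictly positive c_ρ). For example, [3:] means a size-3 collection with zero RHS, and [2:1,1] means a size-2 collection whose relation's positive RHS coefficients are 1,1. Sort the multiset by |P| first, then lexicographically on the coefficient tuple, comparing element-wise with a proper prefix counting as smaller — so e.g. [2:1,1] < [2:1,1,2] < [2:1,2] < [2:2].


|primitive collections| = 13. Relations:

  P = {4,5}:  v_{4} + v_{5} = 0 ; sig = [2:]
  P = {5,9}:  v_{5} + v_{9} = v_{1} + v_{6} ; sig = [2:1,1]
  P = {7,10}:  v_{7} + v_{10} = v_{3} + v_{4} ; sig = [2:1,1]
  P = {5,10}:  v_{5} + v_{10} = v_{1} + v_{2} + v_{3} ; sig = [2:1,1,1]
  P = {1,2,7}:  v_{1} + v_{2} + v_{7} = 0 ; sig = [3:]
  P = {3,6,8}:  v_{3} + v_{6} + v_{8} = 0 ; sig = [3:]
  P = {1,4,6}:  v_{1} + v_{4} + v_{6} = v_{9} ; sig = [3:1]
  P = {2,3,9}:  v_{2} + v_{3} + v_{9} = v_{6} + v_{10} ; sig = [3:1,1]
  P = {2,7,9}:  v_{2} + v_{7} + v_{9} = v_{4} + v_{6} ; sig = [3:1,1]
  P = {3,8,9}:  v_{3} + v_{8} + v_{9} = v_{1} + v_{4} ; sig = [3:1,1]
  P = {6,8,10}:  v_{6} + v_{8} + v_{10} = v_{1} + v_{2} + v_{4} ; sig = [3:1,1,1]
  P = {8,9,10}:  v_{8} + v_{9} + v_{10} = 2·v_{1} + v_{2} + 2·v_{4} ; sig = [3:1,2,2]
  P = {1,2,3,4}:  v_{1} + v_{2} + v_{3} + v_{4} = v_{10} ; sig = [4:1]

Hence PRS(X_Σ) =
{ [2:],  [2:1,1] ×2,  [2:1,1,1],  [3:] ×2,  [3:1],  [3:1,1] ×3,  [3:1,1,1],  [3:1,2,2],  [4:1] }


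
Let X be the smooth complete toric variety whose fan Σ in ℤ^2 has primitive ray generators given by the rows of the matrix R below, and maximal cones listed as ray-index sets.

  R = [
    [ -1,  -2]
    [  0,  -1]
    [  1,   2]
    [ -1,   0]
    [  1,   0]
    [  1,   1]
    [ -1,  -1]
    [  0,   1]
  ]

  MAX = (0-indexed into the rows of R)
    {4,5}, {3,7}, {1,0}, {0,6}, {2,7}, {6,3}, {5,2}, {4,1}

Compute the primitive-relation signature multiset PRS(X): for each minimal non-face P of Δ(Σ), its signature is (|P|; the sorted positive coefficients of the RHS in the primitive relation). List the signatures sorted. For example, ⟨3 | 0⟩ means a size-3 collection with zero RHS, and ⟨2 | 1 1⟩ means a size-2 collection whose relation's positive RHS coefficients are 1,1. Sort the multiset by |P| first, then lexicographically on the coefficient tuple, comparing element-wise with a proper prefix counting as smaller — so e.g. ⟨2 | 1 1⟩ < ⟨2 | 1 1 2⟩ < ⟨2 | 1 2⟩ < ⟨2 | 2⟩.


20 collections generate NE(X_Σ); each relation:

  P = {0,2}:  v_{0} + v_{2} = 0  ⟹  sig = ⟨2 | 0⟩
  P = {1,7}:  v_{1} + v_{7} = 0  ⟹  sig = ⟨2 | 0⟩
  P = {3,4}:  v_{3} + v_{4} = 0  ⟹  sig = ⟨2 | 0⟩
  P = {5,6}:  v_{5} + v_{6} = 0  ⟹  sig = ⟨2 | 0⟩
  P = {0,5}:  v_{0} + v_{5} = v_{1}  ⟹  sig = ⟨2 | 1⟩
  P = {0,7}:  v_{0} + v_{7} = v_{6}  ⟹  sig = ⟨2 | 1⟩
  P = {1,2}:  v_{1} + v_{2} = v_{5}  ⟹  sig = ⟨2 | 1⟩
  P = {1,3}:  v_{1} + v_{3} = v_{6}  ⟹  sig = ⟨2 | 1⟩
  P = {1,5}:  v_{1} + v_{5} = v_{4}  ⟹  sig = ⟨2 | 1⟩
  P = {1,6}:  v_{1} + v_{6} = v_{0}  ⟹  sig = ⟨2 | 1⟩
  P = {2,6}:  v_{2} + v_{6} = v_{7}  ⟹  sig = ⟨2 | 1⟩
  P = {3,5}:  v_{3} + v_{5} = v_{7}  ⟹  sig = ⟨2 | 1⟩
  P = {4,6}:  v_{4} + v_{6} = v_{1}  ⟹  sig = ⟨2 | 1⟩
  P = {4,7}:  v_{4} + v_{7} = v_{5}  ⟹  sig = ⟨2 | 1⟩
  P = {5,7}:  v_{5} + v_{7} = v_{2}  ⟹  sig = ⟨2 | 1⟩
  P = {6,7}:  v_{6} + v_{7} = v_{3}  ⟹  sig = ⟨2 | 1⟩
  P = {0,3}:  v_{0} + v_{3} = 2·v_{6}  ⟹  sig = ⟨2 | 2⟩
  P = {0,4}:  v_{0} + v_{4} = 2·v_{1}  ⟹  sig = ⟨2 | 2⟩
  P = {2,3}:  v_{2} + v_{3} = 2·v_{7}  ⟹  sig = ⟨2 | 2⟩
  P = {2,4}:  v_{2} + v_{4} = 2·v_{5}  ⟹  sig = ⟨2 | 2⟩

Sorted signature multiset PRS(X):
    |P|=2: 20 collections, coeffs (), (), (), (), (1), (1), (1), (1), (1), (1), (1), (1), (1), (1), (1), (1), (2), (2), (2), (2)


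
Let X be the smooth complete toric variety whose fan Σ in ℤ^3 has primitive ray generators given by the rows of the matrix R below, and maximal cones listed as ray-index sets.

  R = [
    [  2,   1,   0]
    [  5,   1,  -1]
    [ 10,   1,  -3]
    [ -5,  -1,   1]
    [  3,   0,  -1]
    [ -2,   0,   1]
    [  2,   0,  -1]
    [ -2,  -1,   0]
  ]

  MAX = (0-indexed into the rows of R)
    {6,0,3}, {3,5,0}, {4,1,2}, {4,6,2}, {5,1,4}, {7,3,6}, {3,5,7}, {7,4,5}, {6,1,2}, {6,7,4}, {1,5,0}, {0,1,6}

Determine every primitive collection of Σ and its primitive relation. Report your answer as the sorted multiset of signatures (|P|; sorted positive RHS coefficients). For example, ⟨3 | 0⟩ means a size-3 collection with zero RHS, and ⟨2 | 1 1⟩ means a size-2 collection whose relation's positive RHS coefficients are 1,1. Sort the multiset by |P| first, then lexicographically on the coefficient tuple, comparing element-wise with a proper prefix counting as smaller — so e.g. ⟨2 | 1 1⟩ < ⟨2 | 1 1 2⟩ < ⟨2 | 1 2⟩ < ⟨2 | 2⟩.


Σ has 11 primitive collections:

  P={0,7}:  v_{0} + v_{7} = 0  ⟹  sig = ⟨2 | 0⟩
  P={1,3}:  v_{1} + v_{3} = 0  ⟹  sig = ⟨2 | 0⟩
  P={5,6}:  v_{5} + v_{6} = 0  ⟹  sig = ⟨2 | 0⟩
  P={0,4}:  v_{0} + v_{4} = v_{1}  ⟹  sig = ⟨2 | 1⟩
  P={1,7}:  v_{1} + v_{7} = v_{4}  ⟹  sig = ⟨2 | 1⟩
  P={3,4}:  v_{3} + v_{4} = v_{7}  ⟹  sig = ⟨2 | 1⟩
  P={2,3}:  v_{2} + v_{3} = v_{4} + v_{6}  ⟹  sig = ⟨2 | 1 1⟩
  P={2,5}:  v_{2} + v_{5} = v_{1} + v_{4}  ⟹  sig = ⟨2 | 1 1⟩
  P={0,2}:  v_{0} + v_{2} = 2·v_{1} + v_{6}  ⟹  sig = ⟨2 | 1 2⟩
  P={2,7}:  v_{2} + v_{7} = 2·v_{4} + v_{6}  ⟹  sig = ⟨2 | 1 2⟩
  P={1,4,6}:  v_{1} + v_{4} + v_{6} = v_{2}  ⟹  sig = ⟨3 | 1⟩

so the primitive-relation signature multiset is
    ⟨2 | 0⟩
    ⟨2 | 0⟩
    ⟨2 | 0⟩
    ⟨2 | 1⟩
    ⟨2 | 1⟩
    ⟨2 | 1⟩
    ⟨2 | 1 1⟩
    ⟨2 | 1 1⟩
    ⟨2 | 1 2⟩
    ⟨2 | 1 2⟩
    ⟨3 | 1⟩


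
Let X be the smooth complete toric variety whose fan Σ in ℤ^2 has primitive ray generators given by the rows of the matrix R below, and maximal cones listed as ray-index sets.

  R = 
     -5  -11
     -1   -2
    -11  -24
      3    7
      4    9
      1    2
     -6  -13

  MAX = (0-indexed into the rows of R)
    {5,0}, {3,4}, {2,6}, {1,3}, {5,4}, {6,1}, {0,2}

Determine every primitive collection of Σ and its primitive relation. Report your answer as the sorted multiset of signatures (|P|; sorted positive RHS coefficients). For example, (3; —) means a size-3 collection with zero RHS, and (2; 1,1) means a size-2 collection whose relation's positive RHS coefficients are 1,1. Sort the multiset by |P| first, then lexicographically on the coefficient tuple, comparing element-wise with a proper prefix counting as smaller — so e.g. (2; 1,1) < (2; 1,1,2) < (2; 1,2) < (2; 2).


Σ has 14 primitive collections:

  P={1,5}:  v_{1} + v_{5} = 0  so sig = (2; —)
  P={0,1}:  v_{0} + v_{1} = v_{6}  so sig = (2; 1)
  P={0,4}:  v_{0} + v_{4} = v_{1}  so sig = (2; 1)
  P={0,6}:  v_{0} + v_{6} = v_{2}  so sig = (2; 1)
  P={1,4}:  v_{1} + v_{4} = v_{3}  so sig = (2; 1)
  P={3,5}:  v_{3} + v_{5} = v_{4}  so sig = (2; 1)
  P={5,6}:  v_{5} + v_{6} = v_{0}  so sig = (2; 1)
  P={2,4}:  v_{2} + v_{4} = v_{1} + v_{6}  so sig = (2; 1,1)
  P={2,3}:  v_{2} + v_{3} = 2·v_{1} + v_{6}  so sig = (2; 1,2)
  P={0,3}:  v_{0} + v_{3} = 2·v_{1}  so sig = (2; 2)
  P={1,2}:  v_{1} + v_{2} = 2·v_{6}  so sig = (2; 2)
  P={2,5}:  v_{2} + v_{5} = 2·v_{0}  so sig = (2; 2)
  P={4,6}:  v_{4} + v_{6} = 2·v_{1}  so sig = (2; 2)
  P={3,6}:  v_{3} + v_{6} = 3·v_{1}  so sig = (2; 3)

Sorted signature multiset PRS(X):
{ (2; —),  (2; 1) ×6,  (2; 1,1),  (2; 1,2),  (2; 2) ×4,  (2; 3) }


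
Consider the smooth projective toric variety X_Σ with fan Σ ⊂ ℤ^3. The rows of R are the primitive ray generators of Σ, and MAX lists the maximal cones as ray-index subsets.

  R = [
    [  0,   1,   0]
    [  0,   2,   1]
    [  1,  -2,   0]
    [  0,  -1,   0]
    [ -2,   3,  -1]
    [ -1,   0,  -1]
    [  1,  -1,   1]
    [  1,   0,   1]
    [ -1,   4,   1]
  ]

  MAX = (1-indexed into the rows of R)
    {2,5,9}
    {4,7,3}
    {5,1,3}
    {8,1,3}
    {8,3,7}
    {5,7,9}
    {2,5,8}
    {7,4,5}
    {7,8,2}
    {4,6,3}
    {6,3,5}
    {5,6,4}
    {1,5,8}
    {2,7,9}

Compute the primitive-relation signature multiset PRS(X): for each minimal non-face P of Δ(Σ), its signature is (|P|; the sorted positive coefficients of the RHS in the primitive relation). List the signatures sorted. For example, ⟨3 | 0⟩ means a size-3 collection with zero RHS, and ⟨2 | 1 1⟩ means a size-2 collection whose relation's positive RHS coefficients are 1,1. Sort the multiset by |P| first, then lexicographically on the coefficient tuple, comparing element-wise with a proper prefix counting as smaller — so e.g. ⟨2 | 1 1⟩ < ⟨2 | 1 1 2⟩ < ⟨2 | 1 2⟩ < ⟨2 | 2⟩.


20 minimal non-faces of Δ(Σ) (on 9 rays):

  P = {1,4}:  v_{1} + v_{4} = 0  ⇒ sig = ⟨2 | 0⟩
  P = {6,8}:  v_{6} + v_{8} = 0  ⇒ sig = ⟨2 | 0⟩
  P = {1,7}:  v_{1} + v_{7} = v_{8}  ⇒ sig = ⟨2 | 1⟩
  P = {2,3}:  v_{2} + v_{3} = v_{8}  ⇒ sig = ⟨2 | 1⟩
  P = {3,9}:  v_{3} + v_{9} = v_{2}  ⇒ sig = ⟨2 | 1⟩
  P = {4,8}:  v_{4} + v_{8} = v_{7}  ⇒ sig = ⟨2 | 1⟩
  P = {6,7}:  v_{6} + v_{7} = v_{4}  ⇒ sig = ⟨2 | 1⟩
  P = {1,6}:  v_{1} + v_{6} = v_{3} + v_{5}  ⇒ sig = ⟨2 | 1 1⟩
  P = {2,6}:  v_{2} + v_{6} = v_{5} + v_{7}  ⇒ sig = ⟨2 | 1 1⟩
  P = {1,9}:  v_{1} + v_{9} = v_{2} + v_{5} + v_{8}  ⇒ sig = ⟨2 | 1 1 1⟩
  P = {1,2}:  v_{1} + v_{2} = v_{5} + 2·v_{8}  ⇒ sig = ⟨2 | 1 2⟩
  P = {2,4}:  v_{2} + v_{4} = v_{5} + 2·v_{7}  ⇒ sig = ⟨2 | 1 2⟩
  P = {8,9}:  v_{8} + v_{9} = 2·v_{2}  ⇒ sig = ⟨2 | 2⟩
  P = {6,9}:  v_{6} + v_{9} = 2·v_{5} + 2·v_{7}  ⇒ sig = ⟨2 | 2 2⟩
  P = {4,9}:  v_{4} + v_{9} = 2·v_{5} + 3·v_{7}  ⇒ sig = ⟨2 | 2 3⟩
  P = {3,5,7}:  v_{3} + v_{5} + v_{7} = 0  ⇒ sig = ⟨3 | 0⟩
  P = {2,5,7}:  v_{2} + v_{5} + v_{7} = v_{9}  ⇒ sig = ⟨3 | 1⟩
  P = {3,4,5}:  v_{3} + v_{4} + v_{5} = v_{6}  ⇒ sig = ⟨3 | 1⟩
  P = {3,5,8}:  v_{3} + v_{5} + v_{8} = v_{1}  ⇒ sig = ⟨3 | 1⟩
  P = {5,7,8}:  v_{5} + v_{7} + v_{8} = v_{2}  ⇒ sig = ⟨3 | 1⟩

Hence PRS(X_Σ) =
{ ⟨2 | 0⟩ ×2,  ⟨2 | 1⟩ ×5,  ⟨2 | 1 1⟩ ×2,  ⟨2 | 1 1 1⟩,  ⟨2 | 1 2⟩ ×2,  ⟨2 | 2⟩,  ⟨2 | 2 2⟩,  ⟨2 | 2 3⟩,  ⟨3 | 0⟩,  ⟨3 | 1⟩ ×4 }


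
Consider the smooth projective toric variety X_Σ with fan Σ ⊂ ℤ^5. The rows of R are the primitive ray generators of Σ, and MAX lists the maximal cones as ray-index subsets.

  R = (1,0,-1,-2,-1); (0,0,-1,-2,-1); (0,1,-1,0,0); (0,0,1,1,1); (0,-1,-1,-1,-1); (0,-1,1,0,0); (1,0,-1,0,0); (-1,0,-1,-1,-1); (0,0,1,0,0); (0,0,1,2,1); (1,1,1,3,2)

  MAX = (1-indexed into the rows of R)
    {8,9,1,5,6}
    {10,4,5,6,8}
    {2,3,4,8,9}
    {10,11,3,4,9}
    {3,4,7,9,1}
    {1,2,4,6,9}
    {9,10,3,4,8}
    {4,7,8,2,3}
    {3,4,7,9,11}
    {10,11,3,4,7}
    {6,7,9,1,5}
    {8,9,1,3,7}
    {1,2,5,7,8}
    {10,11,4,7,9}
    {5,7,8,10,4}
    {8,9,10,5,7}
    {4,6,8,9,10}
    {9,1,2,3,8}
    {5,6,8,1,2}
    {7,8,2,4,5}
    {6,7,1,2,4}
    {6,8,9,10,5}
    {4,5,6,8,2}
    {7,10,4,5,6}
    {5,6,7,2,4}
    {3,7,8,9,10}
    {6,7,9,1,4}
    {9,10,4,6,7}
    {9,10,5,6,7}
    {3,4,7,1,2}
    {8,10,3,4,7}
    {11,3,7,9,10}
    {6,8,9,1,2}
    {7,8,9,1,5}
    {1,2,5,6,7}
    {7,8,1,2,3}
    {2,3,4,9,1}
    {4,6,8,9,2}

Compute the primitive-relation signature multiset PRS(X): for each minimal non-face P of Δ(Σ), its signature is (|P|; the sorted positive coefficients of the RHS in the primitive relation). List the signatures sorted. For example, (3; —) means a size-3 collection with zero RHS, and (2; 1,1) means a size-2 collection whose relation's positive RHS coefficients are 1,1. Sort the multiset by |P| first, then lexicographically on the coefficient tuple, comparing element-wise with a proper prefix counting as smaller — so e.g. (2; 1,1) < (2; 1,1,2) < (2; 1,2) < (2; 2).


Minimal non-faces — 17 found among 11 rays, 38 max cones:

  {2,10}:  v_{2} + v_{10} = 0 ; sig = (2; —)
  {3,6}:  v_{3} + v_{6} = 0 ; sig = (2; —)
  {1,10}:  v_{1} + v_{10} = v_{7} + v_{9} ; sig = (2; 1,1)
  {3,5}:  v_{3} + v_{5} = v_{7} + v_{8} ; sig = (2; 1,1)
  {5,11}:  v_{5} + v_{11} = v_{7} + v_{10} ; sig = (2; 1,1)
  {8,11}:  v_{8} + v_{11} = v_{3} + v_{10} ; sig = (2; 1,1)
  {2,11}:  v_{2} + v_{11} = v_{3} + v_{4} + v_{7} + v_{9} ; sig = (2; 1,1,1,1)
  {6,11}:  v_{6} + v_{11} = v_{4} + v_{7} + v_{9} + v_{10} ; sig = (2; 1,1,1,1)
  {1,11}:  v_{1} + v_{11} = v_{3} + v_{4} + 2·v_{7} + 2·v_{9} ; sig = (2; 1,1,2,2)
  {1,4,8}:  v_{1} + v_{4} + v_{8} = v_{2} ; sig = (3; 1)
  {2,7,9}:  v_{2} + v_{7} + v_{9} = v_{1} ; sig = (3; 1)
  {4,5,9}:  v_{4} + v_{5} + v_{9} = v_{6} ; sig = (3; 1)
  {6,7,8}:  v_{6} + v_{7} + v_{8} = v_{5} ; sig = (3; 1)
  {1,4,5}:  v_{1} + v_{4} + v_{5} = v_{2} + v_{6} + v_{7} ; sig = (3; 1,1,1)
  {2,5,9}:  v_{2} + v_{5} + v_{9} = v_{1} + v_{6} + v_{8} ; sig = (3; 1,1,1)
  {4,7,8,9}:  v_{4} + v_{7} + v_{8} + v_{9} = 0 ; sig = (4; —)
  {3,4,7,9,10}:  v_{3} + v_{4} + v_{7} + v_{9} + v_{10} = v_{11} ; sig = (5; 1)

so the primitive-relation signature multiset is
{ (2; —) ×2,  (2; 1,1) ×4,  (2; 1,1,1,1) ×2,  (2; 1,1,2,2),  (3; 1) ×4,  (3; 1,1,1) ×2,  (4; —),  (5; 1) }


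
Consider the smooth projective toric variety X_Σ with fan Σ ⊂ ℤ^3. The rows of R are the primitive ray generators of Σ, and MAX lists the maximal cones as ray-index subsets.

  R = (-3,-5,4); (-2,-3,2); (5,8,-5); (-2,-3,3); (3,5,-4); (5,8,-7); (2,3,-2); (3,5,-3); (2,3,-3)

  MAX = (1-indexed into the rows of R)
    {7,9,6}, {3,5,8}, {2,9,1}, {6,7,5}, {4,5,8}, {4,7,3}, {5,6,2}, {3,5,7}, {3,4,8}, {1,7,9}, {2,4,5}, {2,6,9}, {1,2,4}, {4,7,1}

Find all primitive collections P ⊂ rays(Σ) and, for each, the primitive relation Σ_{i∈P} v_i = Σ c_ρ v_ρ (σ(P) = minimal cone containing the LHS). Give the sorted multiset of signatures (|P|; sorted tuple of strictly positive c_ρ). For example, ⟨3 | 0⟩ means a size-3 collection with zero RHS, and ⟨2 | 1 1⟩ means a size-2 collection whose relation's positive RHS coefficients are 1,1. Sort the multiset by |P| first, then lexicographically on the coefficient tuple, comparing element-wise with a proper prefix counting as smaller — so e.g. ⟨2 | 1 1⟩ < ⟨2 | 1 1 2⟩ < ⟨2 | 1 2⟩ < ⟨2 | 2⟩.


Σ has 17 primitive collections:

  P={1,5}:  v_{1} + v_{5} = 0  ⇒ sig = ⟨2 | 0⟩
  P={2,7}:  v_{2} + v_{7} = 0  ⇒ sig = ⟨2 | 0⟩
  P={4,9}:  v_{4} + v_{9} = 0  ⇒ sig = ⟨2 | 0⟩
  P={1,6}:  v_{1} + v_{6} = v_{9}  ⇒ sig = ⟨2 | 1⟩
  P={2,3}:  v_{2} + v_{3} = v_{8}  ⇒ sig = ⟨2 | 1⟩
  P={4,6}:  v_{4} + v_{6} = v_{5}  ⇒ sig = ⟨2 | 1⟩
  P={5,9}:  v_{5} + v_{9} = v_{6}  ⇒ sig = ⟨2 | 1⟩
  P={7,8}:  v_{7} + v_{8} = v_{3}  ⇒ sig = ⟨2 | 1⟩
  P={1,8}:  v_{1} + v_{8} = v_{4} + v_{7}  ⇒ sig = ⟨2 | 1 1⟩
  P={2,8}:  v_{2} + v_{8} = v_{4} + v_{5}  ⇒ sig = ⟨2 | 1 1⟩
  P={8,9}:  v_{8} + v_{9} = v_{5} + v_{7}  ⇒ sig = ⟨2 | 1 1⟩
  P={1,3}:  v_{1} + v_{3} = v_{4} + 2·v_{7}  ⇒ sig = ⟨2 | 1 2⟩
  P={3,9}:  v_{3} + v_{9} = v_{5} + 2·v_{7}  ⇒ sig = ⟨2 | 1 2⟩
  P={6,8}:  v_{6} + v_{8} = 2·v_{5} + v_{7}  ⇒ sig = ⟨2 | 1 2⟩
  P={3,6}:  v_{3} + v_{6} = 2·v_{5} + 2·v_{7}  ⇒ sig = ⟨2 | 2 2⟩
  P={4,5,7}:  v_{4} + v_{5} + v_{7} = v_{8}  ⇒ sig = ⟨3 | 1⟩
  P={3,4,5}:  v_{3} + v_{4} + v_{5} = 2·v_{8}  ⇒ sig = ⟨3 | 2⟩

Signatures (|P|; sorted positive RHS coefficients), sorted:
    |P|=2: 15 collections, coeffs (), (), (), (1), (1), (1), (1), (1), (1,1), (1,1), (1,1), (1,2), (1,2), (1,2), (2,2)
    |P|=3: 2 collections, coeffs (1), (2)


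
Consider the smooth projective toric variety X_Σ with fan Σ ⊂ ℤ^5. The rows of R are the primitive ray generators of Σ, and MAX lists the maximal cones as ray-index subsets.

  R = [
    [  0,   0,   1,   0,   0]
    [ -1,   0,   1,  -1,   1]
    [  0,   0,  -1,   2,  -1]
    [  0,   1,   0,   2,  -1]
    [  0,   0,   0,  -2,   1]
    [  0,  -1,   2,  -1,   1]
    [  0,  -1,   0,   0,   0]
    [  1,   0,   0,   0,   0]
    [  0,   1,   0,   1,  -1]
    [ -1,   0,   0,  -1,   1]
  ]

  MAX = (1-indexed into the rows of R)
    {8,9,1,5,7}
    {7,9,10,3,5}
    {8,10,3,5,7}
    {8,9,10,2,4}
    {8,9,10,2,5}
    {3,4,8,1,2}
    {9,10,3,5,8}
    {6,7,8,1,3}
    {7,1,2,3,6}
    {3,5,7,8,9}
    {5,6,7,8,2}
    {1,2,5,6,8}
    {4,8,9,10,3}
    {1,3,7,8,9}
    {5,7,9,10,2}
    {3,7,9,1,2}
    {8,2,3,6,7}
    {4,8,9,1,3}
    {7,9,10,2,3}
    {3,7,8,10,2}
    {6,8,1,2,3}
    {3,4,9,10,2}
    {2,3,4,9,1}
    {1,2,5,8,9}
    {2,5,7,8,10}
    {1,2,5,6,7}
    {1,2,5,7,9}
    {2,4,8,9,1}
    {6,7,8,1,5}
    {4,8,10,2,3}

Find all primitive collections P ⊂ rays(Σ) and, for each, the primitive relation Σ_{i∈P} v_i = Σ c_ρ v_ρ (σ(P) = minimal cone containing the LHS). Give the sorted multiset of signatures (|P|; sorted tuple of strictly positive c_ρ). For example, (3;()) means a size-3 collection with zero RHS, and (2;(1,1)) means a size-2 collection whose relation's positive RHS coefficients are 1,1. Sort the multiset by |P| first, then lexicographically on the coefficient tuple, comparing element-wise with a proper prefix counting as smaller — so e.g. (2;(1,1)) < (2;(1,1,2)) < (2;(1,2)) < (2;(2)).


Δ(Σ) — 10 vertices, 13 min non-faces:

  P={1,10}:  v_{1} + v_{10} = v_{2} ; sig = (2;(1))
  P={4,7}:  v_{4} + v_{7} = v_{1} + v_{3} ; sig = (2;(1,1))
  P={4,5}:  v_{4} + v_{5} = v_{8} + v_{9} + v_{10} ; sig = (2;(1,1,1))
  P={4,6}:  v_{4} + v_{6} = 2·v_{1} + v_{2} + v_{3} + v_{8} ; sig = (2;(1,1,1,2))
  P={6,10}:  v_{6} + v_{10} = 2·v_{2} + v_{7} + v_{8} ; sig = (2;(1,1,2))
  P={6,9}:  v_{6} + v_{9} = 2·v_{1} ; sig = (2;(2))
  P={1,3,5}:  v_{1} + v_{3} + v_{5} = 0 ; sig = (3;())
  P={2,3,5}:  v_{2} + v_{3} + v_{5} = v_{10} ; sig = (3;(1))
  P={3,5,6}:  v_{3} + v_{5} + v_{6} = v_{2} + v_{7} + v_{8} ; sig = (3;(1,1,1))
  P={7,8,9,10}:  v_{7} + v_{8} + v_{9} + v_{10} = 0 ; sig = (4;())
  P={1,2,7,8}:  v_{1} + v_{2} + v_{7} + v_{8} = v_{6} ; sig = (4;(1))
  P={2,3,8,9}:  v_{2} + v_{3} + v_{8} + v_{9} = v_{4} ; sig = (4;(1))
  P={2,7,8,9}:  v_{2} + v_{7} + v_{8} + v_{9} = v_{1} ; sig = (4;(1))

so the primitive-relation signature multiset is
{ (2;(1)),  (2;(1,1)),  (2;(1,1,1)),  (2;(1,1,1,2)),  (2;(1,1,2)),  (2;(2)),  (3;()),  (3;(1)),  (3;(1,1,1)),  (4;()),  (4;(1)) ×3 }
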